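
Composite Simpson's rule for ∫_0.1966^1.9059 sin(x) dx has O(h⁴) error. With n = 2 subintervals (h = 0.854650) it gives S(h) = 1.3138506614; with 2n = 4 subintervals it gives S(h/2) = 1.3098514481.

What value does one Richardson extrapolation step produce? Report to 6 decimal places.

Order 4 gives 2^r = 16 and 2^r − 1 = 15.
Top: 16(1.3098514481) − (1.3138506614) = 19.6437725082
(16×1.3098514481 − 1.3138506614)/(16 − 1) = 1.3095848339

1.309585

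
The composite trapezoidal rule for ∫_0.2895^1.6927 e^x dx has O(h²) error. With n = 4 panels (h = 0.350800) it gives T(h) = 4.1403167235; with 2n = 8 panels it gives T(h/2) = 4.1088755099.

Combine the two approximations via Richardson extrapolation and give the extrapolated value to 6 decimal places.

r = 2: numerator weight 4, denominator 3.
4 × 4.1088755099 = 16.4355020396; subtract 4.1403167235 → 12.2951853161
Denominator 4 − 1 = 3.
R = 12.2951853161/3 = 4.0983951054
Gap between inputs: 3.144e-02; correction applied: −0.0104804045.

4.098395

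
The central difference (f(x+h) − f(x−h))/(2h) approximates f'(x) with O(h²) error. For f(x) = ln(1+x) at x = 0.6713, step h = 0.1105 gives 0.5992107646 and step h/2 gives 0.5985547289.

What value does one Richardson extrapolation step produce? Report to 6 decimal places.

The method has order 2: 2^2 = 4.
Top: 4(0.5985547289) − (0.5992107646) = 1.7950081510
Divide by 2^2 − 1 = 3.
1.7950081510 ÷ 3 = 0.5983360503

0.598336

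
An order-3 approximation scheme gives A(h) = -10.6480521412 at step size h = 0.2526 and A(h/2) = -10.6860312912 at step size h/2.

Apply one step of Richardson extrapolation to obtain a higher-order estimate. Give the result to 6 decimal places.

-10.691457

The method has order 3: 2^3 = 8.
Difference of the inputs: -10.6860312912 − (-10.6480521412) = -0.0379791500
Divide by 2^3 − 1 = 7: (-0.0379791500)/7 = -0.0054255929
R = -10.6860312912 − 0.0054255929 = -10.6914568841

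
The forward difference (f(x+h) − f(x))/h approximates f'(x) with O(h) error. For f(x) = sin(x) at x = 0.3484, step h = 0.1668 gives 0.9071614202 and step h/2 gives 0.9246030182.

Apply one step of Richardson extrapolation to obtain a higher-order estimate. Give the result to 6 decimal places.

Leading term ∝ h^1; use weight 2 = 2^1.
2*0.9246030182 = 1.8492060364; subtract 0.9071614202 → 0.9420446162
R = 0.9420446162/1 = 0.9420446162

0.942045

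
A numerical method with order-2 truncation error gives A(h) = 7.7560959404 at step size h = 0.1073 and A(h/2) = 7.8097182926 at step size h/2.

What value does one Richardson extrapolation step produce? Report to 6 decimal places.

With r = 2 the leading error scales as h^2, so the weight is 2^2 = 4.
2^2×A(h/2) = 31.2388731704; minus A(h) gives 23.4827772300.
Denominator 4 − 1 = 3.
Extrapolated: 23.4827772300 / 3 = 7.8275924100
Correction |R − A(h/2)| = 1.787e-02; gap |A(h/2) − A(h)| = 5.362e-02.

7.827592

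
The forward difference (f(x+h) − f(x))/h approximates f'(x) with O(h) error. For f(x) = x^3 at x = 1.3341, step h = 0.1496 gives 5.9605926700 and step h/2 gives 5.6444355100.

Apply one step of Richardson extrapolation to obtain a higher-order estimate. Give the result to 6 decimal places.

With r = 1 the leading error scales as h^1, so the weight is 2^1 = 2.
Difference of the inputs: 5.6444355100 − 5.9605926700 = -0.3161571600
Divide by 2^1 − 1 = 1: (-0.3161571600)/1 = -0.3161571600
R = A(h/2) + (A(h/2) − A(h))/1 = 5.6444355100 − 0.3161571600 = 5.3282783500
Gap between inputs: 3.162e-01; correction applied: −0.3161571600.

5.328278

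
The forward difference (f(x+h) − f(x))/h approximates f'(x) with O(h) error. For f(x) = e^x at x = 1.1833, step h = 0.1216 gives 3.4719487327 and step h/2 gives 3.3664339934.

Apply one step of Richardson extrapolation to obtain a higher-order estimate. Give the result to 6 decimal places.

Order 1 gives 2^r = 2 and 2^r − 1 = 1.
Weighted: 6.7328679868 − 3.4719487327 = 3.2609192541
R = 3.2609192541/1 = 3.2609192541

3.260919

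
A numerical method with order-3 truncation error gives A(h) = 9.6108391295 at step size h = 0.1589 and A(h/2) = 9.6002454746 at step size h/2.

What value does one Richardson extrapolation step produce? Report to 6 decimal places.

9.598732

Method order is 3; weight 2^3 = 8.
2^3×A(h/2) = 76.8019637968; minus A(h) gives 67.1911246673.
Divide by 2^3 − 1 = 7.
Result: 9.5987320953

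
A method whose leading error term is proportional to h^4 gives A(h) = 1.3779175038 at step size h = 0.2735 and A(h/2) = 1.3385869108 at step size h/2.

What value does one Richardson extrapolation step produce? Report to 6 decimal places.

1.335965

Method order is 4; weight 2^4 = 16.
Difference of the inputs: 1.3385869108 − 1.3779175038 = -0.0393305930
Correction (A(h/2) − A(h))/(16 − 1) = (-0.0393305930)/15 = -0.0026220395
R = 1.3385869108 − 0.0026220395 = 1.3359648713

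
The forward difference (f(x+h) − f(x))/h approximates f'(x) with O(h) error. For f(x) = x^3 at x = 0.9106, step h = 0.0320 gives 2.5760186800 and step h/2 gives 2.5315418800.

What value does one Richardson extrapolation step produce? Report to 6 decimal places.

r = 1, so 2^r = 2.
Top: 2(2.5315418800) − (2.5760186800) = 2.4870650800
(2·2.5315418800 − 2.5760186800)/(2 − 1) = 2.4870650800

2.487065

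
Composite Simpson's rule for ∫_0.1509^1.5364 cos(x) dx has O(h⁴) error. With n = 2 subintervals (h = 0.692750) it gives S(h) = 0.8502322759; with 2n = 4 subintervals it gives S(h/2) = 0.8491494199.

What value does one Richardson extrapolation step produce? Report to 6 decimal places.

Method order is 4; weight 2^4 = 16.
16×0.8491494199 − 0.8502322759 = 12.7361584425
Divide by 2^4 − 1 = 15.
So the Richardson estimate is 0.8490772295.
Gap between inputs: 1.083e-03; correction applied: −0.0000721904.

0.849077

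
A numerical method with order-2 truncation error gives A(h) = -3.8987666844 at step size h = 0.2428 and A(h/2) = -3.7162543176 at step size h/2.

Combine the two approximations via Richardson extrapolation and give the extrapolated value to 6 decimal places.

With r = 2 the leading error scales as h^2, so the weight is 2^2 = 4.
4·(-3.7162543176) = -14.8650172704; (-14.8650172704) − (-3.8987666844) = -10.9662505860
(-10.9662505860) ÷ 3 = -3.6554168620

-3.655417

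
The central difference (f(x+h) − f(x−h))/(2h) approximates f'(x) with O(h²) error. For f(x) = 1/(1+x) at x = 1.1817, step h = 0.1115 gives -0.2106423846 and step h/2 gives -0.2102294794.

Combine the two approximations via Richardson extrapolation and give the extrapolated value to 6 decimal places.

-0.210092

r = 2: numerator weight 4, denominator 3.
Top: 4(-0.2102294794) − (-0.2106423846) = -0.6302755330
Denominator 4 − 1 = 3.
(4 × (-0.2102294794) − (-0.2106423846))/(4 − 1) = -0.2100918443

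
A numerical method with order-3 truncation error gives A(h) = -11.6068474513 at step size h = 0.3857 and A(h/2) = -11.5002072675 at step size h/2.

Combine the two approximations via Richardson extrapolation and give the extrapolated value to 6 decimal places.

r = 3, so 2^r = 8.
8 × (-11.5002072675) − (-11.6068474513) = -80.3948106887
Extrapolated: (-80.3948106887) / 7 = -11.4849729555
Shift from A(h/2): +0.0152343120.

-11.484973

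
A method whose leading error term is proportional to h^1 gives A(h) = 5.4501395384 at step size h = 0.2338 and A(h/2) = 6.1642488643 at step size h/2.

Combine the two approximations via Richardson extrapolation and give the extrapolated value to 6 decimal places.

6.878358

r = 1: numerator weight 2, denominator 1.
Top: 2(6.1642488643) − (5.4501395384) = 6.8783581902
R = 6.8783581902/1 = 6.8783581902
Gap between inputs: 7.141e-01; correction applied: +0.7141093259.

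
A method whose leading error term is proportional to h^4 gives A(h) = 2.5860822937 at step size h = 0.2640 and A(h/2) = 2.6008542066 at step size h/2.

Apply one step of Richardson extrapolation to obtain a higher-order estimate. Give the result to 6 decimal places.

The method has order 4: 2^4 = 16.
Numerator 16×A(h/2) − A(h) = 16×2.6008542066 − 2.5860822937 = 39.0275850119
39.0275850119 ÷ 15 = 2.6018390008

2.601839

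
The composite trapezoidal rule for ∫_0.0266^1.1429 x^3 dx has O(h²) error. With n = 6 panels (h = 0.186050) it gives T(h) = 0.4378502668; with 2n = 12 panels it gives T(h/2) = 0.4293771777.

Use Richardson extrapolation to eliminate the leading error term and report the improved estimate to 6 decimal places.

r = 2: numerator weight 4, denominator 3.
Numerator 4*A(h/2) − A(h) = 4*0.4293771777 − 0.4378502668 = 1.2796584440
Denominator 4 − 1 = 3.
(4*0.4293771777 − 0.4378502668)/(4 − 1) = 0.4265528147
Gap between inputs: 8.473e-03; correction applied: −0.0028243630.

0.426553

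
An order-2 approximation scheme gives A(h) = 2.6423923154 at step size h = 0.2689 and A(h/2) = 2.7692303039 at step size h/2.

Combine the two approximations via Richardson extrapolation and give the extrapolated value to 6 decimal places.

2.811510

r = 2, so 2^r = 4.
2^2·A(h/2) = 11.0769212156; minus A(h) gives 8.4345289002.
Extrapolated: 8.4345289002 / 3 = 2.8115096334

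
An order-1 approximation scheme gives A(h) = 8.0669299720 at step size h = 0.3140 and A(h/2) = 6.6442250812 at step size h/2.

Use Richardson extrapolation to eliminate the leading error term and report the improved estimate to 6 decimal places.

With r = 1 the leading error scales as h^1, so the weight is 2^1 = 2.
A(h/2) − A(h) = 6.6442250812 − 8.0669299720 = -1.4227048908
Divide by 2^1 − 1 = 1: (-1.4227048908)/1 = -1.4227048908
R = 6.6442250812 − 1.4227048908 = 5.2215201904

5.221520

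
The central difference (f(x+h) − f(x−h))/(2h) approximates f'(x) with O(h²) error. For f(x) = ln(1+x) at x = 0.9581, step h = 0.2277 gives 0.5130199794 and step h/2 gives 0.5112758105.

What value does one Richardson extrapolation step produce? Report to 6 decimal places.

r = 2: numerator weight 4, denominator 3.
4 × 0.5112758105 = 2.0451032420; subtract 0.5130199794 → 1.5320832626
Extrapolated: 1.5320832626 / 3 = 0.5106944209

0.510694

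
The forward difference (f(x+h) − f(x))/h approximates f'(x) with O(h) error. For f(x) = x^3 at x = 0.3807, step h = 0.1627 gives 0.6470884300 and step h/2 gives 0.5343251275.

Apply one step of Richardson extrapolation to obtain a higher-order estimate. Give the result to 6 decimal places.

r = 1, so 2^r = 2.
Top: 2(0.5343251275) − (0.6470884300) = 0.4215618250
Denominator 2 − 1 = 1.
(2·0.5343251275 − 0.6470884300)/(2 − 1) = 0.4215618250

0.421562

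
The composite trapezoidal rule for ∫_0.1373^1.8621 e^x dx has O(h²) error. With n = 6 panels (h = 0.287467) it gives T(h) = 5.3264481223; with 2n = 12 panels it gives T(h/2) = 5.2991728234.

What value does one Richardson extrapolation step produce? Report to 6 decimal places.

5.290081

Leading term ∝ h^2; use weight 4 = 2^2.
4 × 5.2991728234 = 21.1966912936; 21.1966912936 − 5.3264481223 = 15.8702431713
Divide by 2^2 − 1 = 3.
R = 15.8702431713/3 = 5.2900810571
Gap between inputs: 2.728e-02; correction applied: −0.0090917663.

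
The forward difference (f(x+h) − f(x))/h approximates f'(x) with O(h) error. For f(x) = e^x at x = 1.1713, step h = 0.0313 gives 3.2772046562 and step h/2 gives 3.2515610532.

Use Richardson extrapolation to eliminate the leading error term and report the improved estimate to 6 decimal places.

The method has order 1: 2^1 = 2.
A(h/2) − A(h) = 3.2515610532 − 3.2772046562 = -0.0256436030
Divide by 2^1 − 1 = 1: (-0.0256436030)/1 = -0.0256436030
R = 3.2515610532 − 0.0256436030 = 3.2259174502

3.225917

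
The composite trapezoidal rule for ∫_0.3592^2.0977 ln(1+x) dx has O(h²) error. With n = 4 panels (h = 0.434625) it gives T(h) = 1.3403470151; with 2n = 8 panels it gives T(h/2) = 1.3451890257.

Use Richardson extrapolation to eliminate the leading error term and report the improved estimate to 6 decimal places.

1.346803

r = 2, so 2^r = 4.
Top: 4(1.3451890257) − (1.3403470151) = 4.0404090877
Extrapolated: 4.0404090877 / 3 = 1.3468030292
Correction |R − A(h/2)| = 1.614e-03; gap |A(h/2) − A(h)| = 4.842e-03.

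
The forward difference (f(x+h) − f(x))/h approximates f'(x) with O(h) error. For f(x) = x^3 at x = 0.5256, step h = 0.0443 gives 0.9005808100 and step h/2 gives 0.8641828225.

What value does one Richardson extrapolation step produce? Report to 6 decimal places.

0.827785

Order 1 gives 2^r = 2 and 2^r − 1 = 1.
2·0.8641828225 − 0.9005808100 = 0.8277848350
Divide by 2^1 − 1 = 1.
R = 0.8277848350/1 = 0.8277848350
Correction |R − A(h/2)| = 3.640e-02; gap |A(h/2) − A(h)| = 3.640e-02.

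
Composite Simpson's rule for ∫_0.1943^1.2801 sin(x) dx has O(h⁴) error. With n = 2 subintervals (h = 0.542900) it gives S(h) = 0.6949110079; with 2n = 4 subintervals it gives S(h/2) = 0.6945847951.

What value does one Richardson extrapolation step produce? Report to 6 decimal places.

With r = 4 the leading error scales as h^4, so the weight is 2^4 = 16.
Weighted: 11.1133567216 − 0.6949110079 = 10.4184457137
10.4184457137 ÷ 15 = 0.6945630476

0.694563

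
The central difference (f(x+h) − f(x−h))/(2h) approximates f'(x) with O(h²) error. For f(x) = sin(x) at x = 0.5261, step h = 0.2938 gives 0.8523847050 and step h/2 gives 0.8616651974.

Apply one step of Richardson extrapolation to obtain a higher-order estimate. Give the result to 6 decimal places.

Order 2 gives 2^r = 4 and 2^r − 1 = 3.
A(h/2) − A(h) = 0.8616651974 − 0.8523847050 = 0.0092804924
Correction (A(h/2) − A(h))/(4 − 1) = 0.0092804924/3 = 0.0030934975
R = 0.8616651974 + 0.0030934975 = 0.8647586949

0.864759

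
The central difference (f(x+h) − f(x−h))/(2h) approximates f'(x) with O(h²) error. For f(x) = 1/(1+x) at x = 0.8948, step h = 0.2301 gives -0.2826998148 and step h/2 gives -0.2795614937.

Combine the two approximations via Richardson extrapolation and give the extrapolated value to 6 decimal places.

The method has order 2: 2^2 = 4.
4×(-0.2795614937) − (-0.2826998148) = -0.8355461600
Extrapolated: (-0.8355461600) / 3 = -0.2785153867
Gap between inputs: 3.138e-03; correction applied: +0.0010461070.

-0.278515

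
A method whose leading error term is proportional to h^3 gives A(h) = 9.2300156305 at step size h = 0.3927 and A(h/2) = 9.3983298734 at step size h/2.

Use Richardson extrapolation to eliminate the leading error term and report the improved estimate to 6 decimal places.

9.422375

r = 3, so 2^r = 8.
8*9.3983298734 − 9.2300156305 = 65.9566233567
Denominator 8 − 1 = 7.
65.9566233567 ÷ 7 = 9.4223747652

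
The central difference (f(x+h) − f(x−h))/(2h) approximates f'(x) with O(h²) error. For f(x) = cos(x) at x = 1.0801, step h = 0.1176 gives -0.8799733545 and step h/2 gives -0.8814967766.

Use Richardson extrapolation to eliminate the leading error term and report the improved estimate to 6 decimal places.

-0.882005

Error is O(h^2); halving h shrinks it by 2^2 = 4.
4·(-0.8814967766) − (-0.8799733545) = -2.6460137519
Extrapolated: (-2.6460137519) / 3 = -0.8820045840
Gap between inputs: 1.523e-03; correction applied: −0.0005078074.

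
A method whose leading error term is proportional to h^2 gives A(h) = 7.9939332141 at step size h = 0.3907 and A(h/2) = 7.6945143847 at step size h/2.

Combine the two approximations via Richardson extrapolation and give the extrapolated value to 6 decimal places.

r = 2: numerator weight 4, denominator 3.
2^2*A(h/2) = 30.7780575388; minus A(h) gives 22.7841243247.
Denominator 4 − 1 = 3.
So the Richardson estimate is 7.5947081082.

7.594708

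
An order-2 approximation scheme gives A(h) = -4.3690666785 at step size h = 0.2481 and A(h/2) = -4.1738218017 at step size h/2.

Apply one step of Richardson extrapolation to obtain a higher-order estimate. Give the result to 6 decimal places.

r = 2: numerator weight 4, denominator 3.
A(h/2) − A(h) = -4.1738218017 − (-4.3690666785) = 0.1952448768
Divide by 2^2 − 1 = 3: 0.1952448768/3 = 0.0650816256
R = -4.1738218017 + 0.0650816256 = -4.1087401761

-4.108740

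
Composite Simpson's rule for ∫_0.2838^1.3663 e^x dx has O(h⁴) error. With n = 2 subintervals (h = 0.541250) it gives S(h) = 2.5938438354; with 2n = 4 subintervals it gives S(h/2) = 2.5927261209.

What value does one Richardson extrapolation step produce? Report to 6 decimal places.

2.592652

r = 4: numerator weight 16, denominator 15.
Top: 16(2.5927261209) − (2.5938438354) = 38.8897740990
R = 38.8897740990/15 = 2.5926516066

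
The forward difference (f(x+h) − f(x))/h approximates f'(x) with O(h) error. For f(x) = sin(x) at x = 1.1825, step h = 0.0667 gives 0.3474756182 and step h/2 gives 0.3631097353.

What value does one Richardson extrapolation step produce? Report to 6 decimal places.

Method order is 1; weight 2^1 = 2.
2*0.3631097353 = 0.7262194706; 0.7262194706 − 0.3474756182 = 0.3787438524
Denominator 2 − 1 = 1.
R = 0.3787438524/1 = 0.3787438524

0.378744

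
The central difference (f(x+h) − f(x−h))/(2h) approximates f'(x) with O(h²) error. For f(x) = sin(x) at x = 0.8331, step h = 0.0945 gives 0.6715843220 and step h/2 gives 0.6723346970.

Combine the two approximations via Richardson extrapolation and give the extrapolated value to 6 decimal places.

0.672585

Leading term ∝ h^2; use weight 4 = 2^2.
2^2 × A(h/2) = 2.6893387880; minus A(h) gives 2.0177544660.
(4 × 0.6723346970 − 0.6715843220)/(4 − 1) = 0.6725848220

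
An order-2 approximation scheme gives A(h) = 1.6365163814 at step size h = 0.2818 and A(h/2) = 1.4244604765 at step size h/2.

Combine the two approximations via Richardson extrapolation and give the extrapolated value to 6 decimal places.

r = 2, so 2^r = 4.
Difference of the inputs: 1.4244604765 − 1.6365163814 = -0.2120559049
Divide by 2^2 − 1 = 3: (-0.2120559049)/3 = -0.0706853016
R = 1.4244604765 − 0.0706853016 = 1.3537751749

1.353775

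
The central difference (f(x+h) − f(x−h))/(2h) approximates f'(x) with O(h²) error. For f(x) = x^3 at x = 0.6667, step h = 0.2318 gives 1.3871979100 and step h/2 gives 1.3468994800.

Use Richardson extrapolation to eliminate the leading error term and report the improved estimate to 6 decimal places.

1.333467

The method has order 2: 2^2 = 4.
A(h/2) − A(h) = 1.3468994800 − 1.3871979100 = -0.0402984300
Correction (A(h/2) − A(h))/(4 − 1) = (-0.0402984300)/3 = -0.0134328100
R = A(h/2) + (A(h/2) − A(h))/3 = 1.3468994800 − 0.0134328100 = 1.3334666700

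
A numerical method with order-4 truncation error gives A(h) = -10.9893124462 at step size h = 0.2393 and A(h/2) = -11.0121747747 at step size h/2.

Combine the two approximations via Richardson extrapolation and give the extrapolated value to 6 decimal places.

Order 4 gives 2^r = 16 and 2^r − 1 = 15.
Top: 16(-11.0121747747) − (-10.9893124462) = -165.2054839490
(16×(-11.0121747747) − (-10.9893124462))/(16 − 1) = -11.0136989299

-11.013699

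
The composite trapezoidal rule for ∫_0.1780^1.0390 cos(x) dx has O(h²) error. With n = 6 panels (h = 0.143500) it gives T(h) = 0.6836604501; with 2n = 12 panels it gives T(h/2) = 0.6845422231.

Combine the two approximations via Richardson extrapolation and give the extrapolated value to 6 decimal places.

Error is O(h^2); halving h shrinks it by 2^2 = 4.
4×0.6845422231 − 0.6836604501 = 2.0545084423
(4×0.6845422231 − 0.6836604501)/(4 − 1) = 0.6848361474

0.684836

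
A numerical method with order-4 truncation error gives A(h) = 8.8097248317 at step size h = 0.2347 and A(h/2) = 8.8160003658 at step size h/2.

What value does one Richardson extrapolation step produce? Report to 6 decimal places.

8.816419

With r = 4 the leading error scales as h^4, so the weight is 2^4 = 16.
Weighted: 141.0560058528 − 8.8097248317 = 132.2462810211
Divide by 2^4 − 1 = 15.
Extrapolated: 132.2462810211 / 15 = 8.8164187347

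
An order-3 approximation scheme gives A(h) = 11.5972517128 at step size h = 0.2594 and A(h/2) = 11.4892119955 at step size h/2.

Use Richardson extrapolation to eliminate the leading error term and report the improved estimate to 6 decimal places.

11.473778

Method order is 3; weight 2^3 = 8.
Numerator 8×A(h/2) − A(h) = 8×11.4892119955 − 11.5972517128 = 80.3164442512
R = 80.3164442512/7 = 11.4737777502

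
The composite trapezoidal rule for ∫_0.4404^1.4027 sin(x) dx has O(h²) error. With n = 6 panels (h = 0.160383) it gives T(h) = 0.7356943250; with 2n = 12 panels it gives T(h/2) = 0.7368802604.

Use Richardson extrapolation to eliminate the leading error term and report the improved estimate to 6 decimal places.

r = 2, so 2^r = 4.
Difference of the inputs: 0.7368802604 − 0.7356943250 = 0.0011859354
Divide by 2^2 − 1 = 3: 0.0011859354/3 = 0.0003953118
R = A(h/2) + (A(h/2) − A(h))/3 = 0.7368802604 + 0.0003953118 = 0.7372755722

0.737276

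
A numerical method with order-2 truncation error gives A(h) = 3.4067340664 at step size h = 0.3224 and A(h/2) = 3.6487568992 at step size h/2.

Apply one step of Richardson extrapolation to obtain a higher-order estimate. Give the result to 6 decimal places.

r = 2, so 2^r = 4.
Weighted: 14.5950275968 − 3.4067340664 = 11.1882935304
Denominator 4 − 1 = 3.
11.1882935304 ÷ 3 = 3.7294311768

3.729431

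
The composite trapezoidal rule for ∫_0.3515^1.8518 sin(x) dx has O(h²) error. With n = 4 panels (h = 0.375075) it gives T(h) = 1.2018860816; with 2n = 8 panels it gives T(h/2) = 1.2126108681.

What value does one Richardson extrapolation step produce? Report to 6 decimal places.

1.216186

The method has order 2: 2^2 = 4.
Weighted: 4.8504434724 − 1.2018860816 = 3.6485573908
Divide by 2^2 − 1 = 3.
Extrapolated: 3.6485573908 / 3 = 1.2161857969
Gap between inputs: 1.072e-02; correction applied: +0.0035749288.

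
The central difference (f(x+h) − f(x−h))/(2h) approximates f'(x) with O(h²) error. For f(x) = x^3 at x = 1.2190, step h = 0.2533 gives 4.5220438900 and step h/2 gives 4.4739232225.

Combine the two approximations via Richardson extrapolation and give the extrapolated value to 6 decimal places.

4.457883

Order 2 gives 2^r = 4 and 2^r − 1 = 3.
Weighted: 17.8956928900 − 4.5220438900 = 13.3736490000
Divide by 2^2 − 1 = 3.
(4·4.4739232225 − 4.5220438900)/(4 − 1) = 4.4578830000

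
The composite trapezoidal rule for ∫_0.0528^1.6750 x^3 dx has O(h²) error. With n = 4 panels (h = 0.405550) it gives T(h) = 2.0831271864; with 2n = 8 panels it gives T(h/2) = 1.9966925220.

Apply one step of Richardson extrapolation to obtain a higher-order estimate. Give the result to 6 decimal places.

1.967881

r = 2, so 2^r = 4.
4 × 1.9966925220 − 2.0831271864 = 5.9036429016
5.9036429016 ÷ 3 = 1.9678809672
Shift from A(h/2): −0.0288115548.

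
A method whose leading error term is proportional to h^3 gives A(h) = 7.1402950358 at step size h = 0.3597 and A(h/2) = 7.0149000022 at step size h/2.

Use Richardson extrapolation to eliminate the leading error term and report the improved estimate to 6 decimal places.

r = 3: numerator weight 8, denominator 7.
2^3×A(h/2) = 56.1192000176; minus A(h) gives 48.9789049818.
Divide by 2^3 − 1 = 7.
(8×7.0149000022 − 7.1402950358)/(8 − 1) = 6.9969864260
Shift from A(h/2): −0.0179135762.

6.996986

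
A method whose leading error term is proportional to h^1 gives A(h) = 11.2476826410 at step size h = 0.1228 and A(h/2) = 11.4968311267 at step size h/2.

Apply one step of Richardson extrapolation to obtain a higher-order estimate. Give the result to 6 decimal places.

Order 1 gives 2^r = 2 and 2^r − 1 = 1.
2·11.4968311267 = 22.9936622534; subtract 11.2476826410 → 11.7459796124
Divide by 2^1 − 1 = 1.
Result: 11.7459796124
Correction |R − A(h/2)| = 2.491e-01; gap |A(h/2) − A(h)| = 2.491e-01.

11.745980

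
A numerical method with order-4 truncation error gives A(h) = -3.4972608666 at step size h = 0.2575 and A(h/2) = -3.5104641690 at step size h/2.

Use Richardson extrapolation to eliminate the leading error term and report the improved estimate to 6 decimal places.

-3.511344

With r = 4 the leading error scales as h^4, so the weight is 2^4 = 16.
Top: 16(-3.5104641690) − (-3.4972608666) = -52.6701658374
(-52.6701658374) ÷ 15 = -3.5113443892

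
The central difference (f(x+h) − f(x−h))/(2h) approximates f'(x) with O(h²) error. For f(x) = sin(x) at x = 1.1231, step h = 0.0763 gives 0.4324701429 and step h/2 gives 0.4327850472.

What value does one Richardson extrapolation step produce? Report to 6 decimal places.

0.432890

r = 2: numerator weight 4, denominator 3.
Difference of the inputs: 0.4327850472 − 0.4324701429 = 0.0003149043
Divide by 2^2 − 1 = 3: 0.0003149043/3 = 0.0001049681
R = 0.4327850472 + 0.0001049681 = 0.4328900153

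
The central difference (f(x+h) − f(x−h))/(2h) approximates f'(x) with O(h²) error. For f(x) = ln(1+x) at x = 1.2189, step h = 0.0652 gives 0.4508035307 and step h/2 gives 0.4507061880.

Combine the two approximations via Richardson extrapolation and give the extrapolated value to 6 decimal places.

Method order is 2; weight 2^2 = 4.
2^2*A(h/2) = 1.8028247520; minus A(h) gives 1.3520212213.
Denominator 4 − 1 = 3.
R = 1.3520212213/3 = 0.4506737404
Shift from A(h/2): −0.0000324476.

0.450674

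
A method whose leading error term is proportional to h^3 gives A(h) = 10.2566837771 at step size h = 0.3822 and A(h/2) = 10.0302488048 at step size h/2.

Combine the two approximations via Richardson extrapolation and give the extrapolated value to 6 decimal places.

9.997901

Error is O(h^3); halving h shrinks it by 2^3 = 8.
8*10.0302488048 − 10.2566837771 = 69.9853066613
Divide by 2^3 − 1 = 7.
So the Richardson estimate is 9.9979009516.
Shift from A(h/2): −0.0323478532.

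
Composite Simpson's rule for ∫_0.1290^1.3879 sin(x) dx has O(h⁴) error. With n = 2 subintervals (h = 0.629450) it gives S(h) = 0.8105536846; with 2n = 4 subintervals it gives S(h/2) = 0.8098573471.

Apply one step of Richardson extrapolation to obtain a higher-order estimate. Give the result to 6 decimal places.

Method order is 4; weight 2^4 = 16.
16*0.8098573471 = 12.9577175536; subtract 0.8105536846 → 12.1471638690
Denominator 16 − 1 = 15.
(16*0.8098573471 − 0.8105536846)/(16 − 1) = 0.8098109246

0.809811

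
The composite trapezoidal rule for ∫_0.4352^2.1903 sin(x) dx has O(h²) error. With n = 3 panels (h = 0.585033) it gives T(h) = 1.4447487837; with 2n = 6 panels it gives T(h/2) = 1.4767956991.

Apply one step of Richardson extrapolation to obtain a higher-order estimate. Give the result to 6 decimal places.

1.487478

r = 2, so 2^r = 4.
Difference of the inputs: 1.4767956991 − 1.4447487837 = 0.0320469154
Divide by 2^2 − 1 = 3: 0.0320469154/3 = 0.0106823051
R = A(h/2) + (A(h/2) − A(h))/3 = 1.4767956991 + 0.0106823051 = 1.4874780042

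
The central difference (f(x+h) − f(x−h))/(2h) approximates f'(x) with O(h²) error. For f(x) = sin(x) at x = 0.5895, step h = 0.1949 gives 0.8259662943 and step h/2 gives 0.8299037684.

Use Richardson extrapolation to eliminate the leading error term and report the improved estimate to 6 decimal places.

r = 2, so 2^r = 4.
4×0.8299037684 − 0.8259662943 = 2.4936487793
Extrapolated: 2.4936487793 / 3 = 0.8312162598
Correction |R − A(h/2)| = 1.312e-03; gap |A(h/2) − A(h)| = 3.937e-03.

0.831216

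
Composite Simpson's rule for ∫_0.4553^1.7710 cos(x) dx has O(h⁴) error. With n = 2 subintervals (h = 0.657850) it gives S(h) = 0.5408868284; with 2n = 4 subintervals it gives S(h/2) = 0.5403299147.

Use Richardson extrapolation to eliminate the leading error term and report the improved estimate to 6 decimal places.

Error is O(h^4); halving h shrinks it by 2^4 = 16.
Top: 16(0.5403299147) − (0.5408868284) = 8.1043918068
Denominator 16 − 1 = 15.
So the Richardson estimate is 0.5402927871.

0.540293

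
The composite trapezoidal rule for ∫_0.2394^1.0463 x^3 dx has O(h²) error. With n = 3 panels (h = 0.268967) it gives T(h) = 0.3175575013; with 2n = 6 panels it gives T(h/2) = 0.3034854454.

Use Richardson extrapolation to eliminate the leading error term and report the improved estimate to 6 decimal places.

r = 2, so 2^r = 4.
4*0.3034854454 = 1.2139417816; 1.2139417816 − 0.3175575013 = 0.8963842803
(4*0.3034854454 − 0.3175575013)/(4 − 1) = 0.2987947601

0.298795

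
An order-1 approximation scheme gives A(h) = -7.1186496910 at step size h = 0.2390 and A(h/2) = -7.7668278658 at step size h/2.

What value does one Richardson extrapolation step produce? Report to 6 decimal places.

-8.415006

Order 1 gives 2^r = 2 and 2^r − 1 = 1.
Weighted: (-15.5336557316) − (-7.1186496910) = -8.4150060406
(2·(-7.7668278658) − (-7.1186496910))/(2 − 1) = -8.4150060406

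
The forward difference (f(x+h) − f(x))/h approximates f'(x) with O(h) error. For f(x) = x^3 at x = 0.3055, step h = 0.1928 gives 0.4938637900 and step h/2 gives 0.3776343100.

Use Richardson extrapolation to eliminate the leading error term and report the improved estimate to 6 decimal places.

Order 1 gives 2^r = 2 and 2^r − 1 = 1.
Top: 2(0.3776343100) − (0.4938637900) = 0.2614048300
(2·0.3776343100 − 0.4938637900)/(2 − 1) = 0.2614048300

0.261405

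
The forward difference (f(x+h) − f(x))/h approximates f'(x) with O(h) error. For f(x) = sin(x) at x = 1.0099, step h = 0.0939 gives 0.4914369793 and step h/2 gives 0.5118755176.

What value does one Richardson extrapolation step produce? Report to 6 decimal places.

With r = 1 the leading error scales as h^1, so the weight is 2^1 = 2.
A(h/2) − A(h) = 0.5118755176 − 0.4914369793 = 0.0204385383
Divide by 2^1 − 1 = 1: 0.0204385383/1 = 0.0204385383
R = 0.5118755176 + 0.0204385383 = 0.5323140559

0.532314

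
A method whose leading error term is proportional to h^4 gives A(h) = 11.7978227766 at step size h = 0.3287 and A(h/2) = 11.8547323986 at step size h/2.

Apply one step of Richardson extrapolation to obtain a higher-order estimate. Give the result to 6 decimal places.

11.858526

With r = 4 the leading error scales as h^4, so the weight is 2^4 = 16.
16*11.8547323986 − 11.7978227766 = 177.8778956010
Divide by 2^4 − 1 = 15.
Extrapolated: 177.8778956010 / 15 = 11.8585263734
Gap between inputs: 5.691e-02; correction applied: +0.0037939748.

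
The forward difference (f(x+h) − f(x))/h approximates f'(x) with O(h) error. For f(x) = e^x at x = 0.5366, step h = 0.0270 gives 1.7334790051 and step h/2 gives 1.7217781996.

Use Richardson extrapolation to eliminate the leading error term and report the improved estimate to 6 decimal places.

1.710077

r = 1, so 2^r = 2.
2^1×A(h/2) = 3.4435563992; minus A(h) gives 1.7100773941.
1.7100773941 ÷ 1 = 1.7100773941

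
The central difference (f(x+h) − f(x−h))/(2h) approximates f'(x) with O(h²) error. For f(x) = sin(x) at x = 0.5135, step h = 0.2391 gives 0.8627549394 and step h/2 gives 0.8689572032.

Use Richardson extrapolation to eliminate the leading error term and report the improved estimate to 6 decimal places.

Order 2 gives 2^r = 4 and 2^r − 1 = 3.
Numerator 4 × A(h/2) − A(h) = 4 × 0.8689572032 − 0.8627549394 = 2.6130738734
2.6130738734 ÷ 3 = 0.8710246245

0.871025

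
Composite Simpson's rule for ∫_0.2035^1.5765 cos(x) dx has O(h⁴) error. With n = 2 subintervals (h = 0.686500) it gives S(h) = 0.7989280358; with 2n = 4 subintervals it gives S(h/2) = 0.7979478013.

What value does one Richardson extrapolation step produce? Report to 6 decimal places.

0.797882

Order 4 gives 2^r = 16 and 2^r − 1 = 15.
2^4×A(h/2) = 12.7671648208; minus A(h) gives 11.9682367850.
R = 11.9682367850/15 = 0.7978824523
Gap between inputs: 9.802e-04; correction applied: −0.0000653490.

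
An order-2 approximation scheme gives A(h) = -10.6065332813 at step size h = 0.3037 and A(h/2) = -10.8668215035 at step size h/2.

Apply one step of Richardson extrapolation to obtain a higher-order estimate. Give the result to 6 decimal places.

-10.953584

Method order is 2; weight 2^2 = 4.
4 × (-10.8668215035) − (-10.6065332813) = -32.8607527327
Denominator 4 − 1 = 3.
Result: -10.9535842442
Gap between inputs: 2.603e-01; correction applied: −0.0867627407.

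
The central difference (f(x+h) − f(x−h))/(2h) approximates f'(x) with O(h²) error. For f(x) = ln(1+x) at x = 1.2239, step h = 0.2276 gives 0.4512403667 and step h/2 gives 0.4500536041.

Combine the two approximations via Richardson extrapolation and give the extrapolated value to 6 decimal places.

0.449658

The method has order 2: 2^2 = 4.
4·0.4500536041 − 0.4512403667 = 1.3489740497
Denominator 4 − 1 = 3.
So the Richardson estimate is 0.4496580166.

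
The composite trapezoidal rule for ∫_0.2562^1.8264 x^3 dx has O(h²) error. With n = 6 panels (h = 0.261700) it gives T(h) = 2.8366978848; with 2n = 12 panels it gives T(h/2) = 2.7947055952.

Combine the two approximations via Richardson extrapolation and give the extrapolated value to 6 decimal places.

Method order is 2; weight 2^2 = 4.
Difference of the inputs: 2.7947055952 − 2.8366978848 = -0.0419922896
Divide by 2^2 − 1 = 3: (-0.0419922896)/3 = -0.0139974299
R = 2.7947055952 − 0.0139974299 = 2.7807081653
Correction |R − A(h/2)| = 1.400e-02; gap |A(h/2) − A(h)| = 4.199e-02.

2.780708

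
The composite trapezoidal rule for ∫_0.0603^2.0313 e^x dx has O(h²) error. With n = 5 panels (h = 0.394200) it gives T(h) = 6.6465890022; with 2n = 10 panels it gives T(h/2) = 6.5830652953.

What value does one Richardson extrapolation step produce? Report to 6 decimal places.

6.561891

The method has order 2: 2^2 = 4.
Top: 4(6.5830652953) − (6.6465890022) = 19.6856721790
Denominator 4 − 1 = 3.
(4·6.5830652953 − 6.6465890022)/(4 − 1) = 6.5618907263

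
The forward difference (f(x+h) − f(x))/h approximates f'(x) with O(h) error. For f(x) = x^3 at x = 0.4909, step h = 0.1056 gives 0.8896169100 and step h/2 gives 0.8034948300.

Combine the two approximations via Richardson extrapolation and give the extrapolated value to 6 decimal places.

With r = 1 the leading error scales as h^1, so the weight is 2^1 = 2.
Weighted: 1.6069896600 − 0.8896169100 = 0.7173727500
R = 0.7173727500/1 = 0.7173727500
Gap between inputs: 8.612e-02; correction applied: −0.0861220800.

0.717373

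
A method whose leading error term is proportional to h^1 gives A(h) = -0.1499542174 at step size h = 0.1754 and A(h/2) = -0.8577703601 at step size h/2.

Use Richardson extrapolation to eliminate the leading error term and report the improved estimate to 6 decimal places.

Order 1 gives 2^r = 2 and 2^r − 1 = 1.
Numerator 2*A(h/2) − A(h) = 2*(-0.8577703601) − (-0.1499542174) = -1.5655865028
(-1.5655865028) ÷ 1 = -1.5655865028

-1.565587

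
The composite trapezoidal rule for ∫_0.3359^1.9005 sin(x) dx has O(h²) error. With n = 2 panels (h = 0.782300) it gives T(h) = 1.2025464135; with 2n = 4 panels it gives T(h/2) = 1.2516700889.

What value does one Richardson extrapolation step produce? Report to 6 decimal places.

1.268045

r = 2, so 2^r = 4.
Numerator 4·A(h/2) − A(h) = 4·1.2516700889 − 1.2025464135 = 3.8041339421
Denominator 4 − 1 = 3.
R = 3.8041339421/3 = 1.2680446474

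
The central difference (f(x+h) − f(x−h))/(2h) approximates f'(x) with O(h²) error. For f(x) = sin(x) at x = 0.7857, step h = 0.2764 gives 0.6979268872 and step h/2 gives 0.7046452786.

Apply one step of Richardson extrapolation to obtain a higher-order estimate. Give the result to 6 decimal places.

Method order is 2; weight 2^2 = 4.
4×0.7046452786 − 0.6979268872 = 2.1206542272
R = 2.1206542272/3 = 0.7068847424

0.706885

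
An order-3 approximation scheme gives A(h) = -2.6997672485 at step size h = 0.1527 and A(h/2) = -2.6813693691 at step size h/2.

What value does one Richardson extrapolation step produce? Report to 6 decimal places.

r = 3: numerator weight 8, denominator 7.
8·(-2.6813693691) = -21.4509549528; subtract (-2.6997672485) → -18.7511877043
Extrapolated: (-18.7511877043) / 7 = -2.6787411006

-2.678741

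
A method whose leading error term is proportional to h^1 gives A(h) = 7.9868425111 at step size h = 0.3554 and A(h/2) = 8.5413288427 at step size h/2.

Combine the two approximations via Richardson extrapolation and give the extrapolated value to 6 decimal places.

9.095815

Leading term ∝ h^1; use weight 2 = 2^1.
2^1·A(h/2) = 17.0826576854; minus A(h) gives 9.0958151743.
Denominator 2 − 1 = 1.
So the Richardson estimate is 9.0958151743.
Gap between inputs: 5.545e-01; correction applied: +0.5544863316.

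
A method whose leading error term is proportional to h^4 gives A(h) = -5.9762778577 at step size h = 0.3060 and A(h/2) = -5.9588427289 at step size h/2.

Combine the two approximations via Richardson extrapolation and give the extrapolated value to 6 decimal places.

The method has order 4: 2^4 = 16.
16·(-5.9588427289) − (-5.9762778577) = -89.3652058047
(-89.3652058047) ÷ 15 = -5.9576803870

-5.957680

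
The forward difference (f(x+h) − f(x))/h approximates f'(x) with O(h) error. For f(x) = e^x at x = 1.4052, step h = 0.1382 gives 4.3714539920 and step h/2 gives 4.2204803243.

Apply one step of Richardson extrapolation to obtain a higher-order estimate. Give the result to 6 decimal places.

The method has order 1: 2^1 = 2.
2×4.2204803243 = 8.4409606486; 8.4409606486 − 4.3714539920 = 4.0695066566
4.0695066566 ÷ 1 = 4.0695066566

4.069507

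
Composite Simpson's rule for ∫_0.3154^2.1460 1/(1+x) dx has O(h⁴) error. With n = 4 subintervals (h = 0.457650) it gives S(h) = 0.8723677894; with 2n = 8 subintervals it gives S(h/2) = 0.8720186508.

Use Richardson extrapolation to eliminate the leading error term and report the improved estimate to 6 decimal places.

0.871995

Method order is 4; weight 2^4 = 16.
2^4×A(h/2) = 13.9522984128; minus A(h) gives 13.0799306234.
Denominator 16 − 1 = 15.
Result: 0.8719953749
Gap between inputs: 3.491e-04; correction applied: −0.0000232759.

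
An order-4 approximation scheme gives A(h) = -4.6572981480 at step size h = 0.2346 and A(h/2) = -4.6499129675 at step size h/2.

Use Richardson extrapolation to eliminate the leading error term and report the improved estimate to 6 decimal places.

r = 4, so 2^r = 16.
Numerator 16·A(h/2) − A(h) = 16·(-4.6499129675) − (-4.6572981480) = -69.7413093320
R = (-69.7413093320)/15 = -4.6494206221
Gap between inputs: 7.385e-03; correction applied: +0.0004923454.

-4.649421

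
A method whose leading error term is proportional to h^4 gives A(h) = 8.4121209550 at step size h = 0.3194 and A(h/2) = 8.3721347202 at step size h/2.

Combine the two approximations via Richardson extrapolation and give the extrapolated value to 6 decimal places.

Leading term ∝ h^4; use weight 16 = 2^4.
Difference of the inputs: 8.3721347202 − 8.4121209550 = -0.0399862348
Correction (A(h/2) − A(h))/(16 − 1) = (-0.0399862348)/15 = -0.0026657490
R = 8.3721347202 − 0.0026657490 = 8.3694689712

8.369469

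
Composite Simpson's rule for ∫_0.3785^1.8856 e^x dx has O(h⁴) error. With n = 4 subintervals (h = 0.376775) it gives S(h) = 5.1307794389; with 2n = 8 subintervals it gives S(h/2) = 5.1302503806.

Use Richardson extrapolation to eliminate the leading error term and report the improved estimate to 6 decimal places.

r = 4, so 2^r = 16.
16 × 5.1302503806 = 82.0840060896; subtract 5.1307794389 → 76.9532266507
(16 × 5.1302503806 − 5.1307794389)/(16 − 1) = 5.1302151100
Gap between inputs: 5.291e-04; correction applied: −0.0000352706.

5.130215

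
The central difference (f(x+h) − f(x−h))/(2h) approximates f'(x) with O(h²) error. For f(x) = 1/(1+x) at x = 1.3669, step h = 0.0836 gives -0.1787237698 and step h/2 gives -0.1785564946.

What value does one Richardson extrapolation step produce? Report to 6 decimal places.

Order 2 gives 2^r = 4 and 2^r − 1 = 3.
2^2 × A(h/2) = -0.7142259784; minus A(h) gives -0.5355022086.
Denominator 4 − 1 = 3.
Result: -0.1785007362

-0.178501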